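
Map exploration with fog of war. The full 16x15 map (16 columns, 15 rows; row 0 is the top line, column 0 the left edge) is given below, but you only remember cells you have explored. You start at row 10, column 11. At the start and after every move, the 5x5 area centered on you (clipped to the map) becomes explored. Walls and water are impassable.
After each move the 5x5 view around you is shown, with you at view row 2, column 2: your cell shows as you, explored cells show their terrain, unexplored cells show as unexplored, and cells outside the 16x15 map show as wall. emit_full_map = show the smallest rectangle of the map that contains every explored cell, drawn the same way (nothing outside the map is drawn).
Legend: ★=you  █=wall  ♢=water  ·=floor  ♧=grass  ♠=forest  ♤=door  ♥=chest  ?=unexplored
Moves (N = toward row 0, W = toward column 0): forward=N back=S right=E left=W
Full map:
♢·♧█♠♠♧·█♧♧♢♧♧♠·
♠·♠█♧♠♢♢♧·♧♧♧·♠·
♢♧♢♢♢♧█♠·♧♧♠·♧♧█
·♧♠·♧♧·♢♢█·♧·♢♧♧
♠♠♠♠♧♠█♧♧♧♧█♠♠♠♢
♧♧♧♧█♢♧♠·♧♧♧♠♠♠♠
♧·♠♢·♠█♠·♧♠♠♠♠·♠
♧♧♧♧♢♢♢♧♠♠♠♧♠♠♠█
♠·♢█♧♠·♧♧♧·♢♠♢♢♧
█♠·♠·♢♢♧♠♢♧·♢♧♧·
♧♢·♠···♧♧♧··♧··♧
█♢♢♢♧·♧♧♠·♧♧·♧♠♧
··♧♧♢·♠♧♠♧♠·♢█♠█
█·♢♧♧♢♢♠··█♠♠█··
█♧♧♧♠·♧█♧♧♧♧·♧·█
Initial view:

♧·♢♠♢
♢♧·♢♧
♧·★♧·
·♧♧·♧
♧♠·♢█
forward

♠♠♧♠♠
♧·♢♠♢
♢♧★♢♧
♧··♧·
·♧♧·♧

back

♧·♢♠♢
♢♧·♢♧
♧·★♧·
·♧♧·♧
♧♠·♢█

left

♧♧·♢♠
♠♢♧·♢
♧♧★·♧
♠·♧♧·
♠♧♠·♢

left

♧♧♧·♢
♧♠♢♧·
♧♧★··
♧♠·♧♧
♧♠♧♠·

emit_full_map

??♠♠♧♠♠
♧♧♧·♢♠♢
♧♠♢♧·♢♧
♧♧★··♧·
♧♠·♧♧·♧
♧♠♧♠·♢█

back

♧♠♢♧·
♧♧♧··
♧♠★♧♧
♧♠♧♠·
♠··█♠

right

♠♢♧·♢
♧♧··♧
♠·★♧·
♠♧♠·♢
··█♠♠

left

♧♠♢♧·
♧♧♧··
♧♠★♧♧
♧♠♧♠·
♠··█♠

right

♠♢♧·♢
♧♧··♧
♠·★♧·
♠♧♠·♢
··█♠♠

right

♢♧·♢♧
♧··♧·
·♧★·♧
♧♠·♢█
·█♠♠█

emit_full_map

??♠♠♧♠♠
♧♧♧·♢♠♢
♧♠♢♧·♢♧
♧♧♧··♧·
♧♠·♧★·♧
♧♠♧♠·♢█
♠··█♠♠█

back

♧··♧·
·♧♧·♧
♧♠★♢█
·█♠♠█
♧♧♧·♧

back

·♧♧·♧
♧♠·♢█
·█★♠█
♧♧♧·♧
█████

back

♧♠·♢█
·█♠♠█
♧♧★·♧
█████
█████

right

♠·♢█♠
█♠♠█·
♧♧★♧·
█████
█████

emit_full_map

??♠♠♧♠♠?
♧♧♧·♢♠♢?
♧♠♢♧·♢♧?
♧♧♧··♧·?
♧♠·♧♧·♧?
♧♠♧♠·♢█♠
♠··█♠♠█·
??♧♧♧★♧·

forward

♧♧·♧♠
♠·♢█♠
█♠★█·
♧♧·♧·
█████

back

♠·♢█♠
█♠♠█·
♧♧★♧·
█████
█████

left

♧♠·♢█
·█♠♠█
♧♧★·♧
█████
█████

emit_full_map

??♠♠♧♠♠?
♧♧♧·♢♠♢?
♧♠♢♧·♢♧?
♧♧♧··♧·?
♧♠·♧♧·♧♠
♧♠♧♠·♢█♠
♠··█♠♠█·
??♧♧★·♧·


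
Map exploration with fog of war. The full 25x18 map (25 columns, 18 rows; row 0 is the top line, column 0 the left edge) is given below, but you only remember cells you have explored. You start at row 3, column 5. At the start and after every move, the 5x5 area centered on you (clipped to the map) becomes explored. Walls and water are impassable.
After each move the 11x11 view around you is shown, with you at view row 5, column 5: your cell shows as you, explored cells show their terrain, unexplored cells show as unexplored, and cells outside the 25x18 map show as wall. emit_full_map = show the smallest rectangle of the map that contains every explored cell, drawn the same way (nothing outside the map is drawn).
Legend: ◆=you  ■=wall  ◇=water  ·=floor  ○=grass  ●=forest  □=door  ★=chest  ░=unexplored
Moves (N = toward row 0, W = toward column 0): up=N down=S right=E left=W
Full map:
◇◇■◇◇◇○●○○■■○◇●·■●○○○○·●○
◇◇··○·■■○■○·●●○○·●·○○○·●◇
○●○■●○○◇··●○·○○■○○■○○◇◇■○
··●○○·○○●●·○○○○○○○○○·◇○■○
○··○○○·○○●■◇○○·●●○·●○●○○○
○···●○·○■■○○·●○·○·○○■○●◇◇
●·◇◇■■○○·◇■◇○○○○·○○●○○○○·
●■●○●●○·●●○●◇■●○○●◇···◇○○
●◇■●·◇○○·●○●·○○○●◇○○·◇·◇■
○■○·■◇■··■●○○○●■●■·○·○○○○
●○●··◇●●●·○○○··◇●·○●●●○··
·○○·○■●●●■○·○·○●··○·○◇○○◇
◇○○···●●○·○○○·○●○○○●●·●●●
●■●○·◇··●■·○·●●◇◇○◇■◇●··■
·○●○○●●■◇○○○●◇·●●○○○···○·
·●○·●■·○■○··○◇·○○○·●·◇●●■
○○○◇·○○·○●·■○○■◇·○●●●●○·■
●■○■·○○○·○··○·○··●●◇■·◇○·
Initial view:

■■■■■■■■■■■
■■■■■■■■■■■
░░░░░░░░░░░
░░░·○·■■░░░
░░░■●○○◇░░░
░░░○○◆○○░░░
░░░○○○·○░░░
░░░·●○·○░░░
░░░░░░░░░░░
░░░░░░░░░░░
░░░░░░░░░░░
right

■■■■■■■■■■■
■■■■■■■■■■■
░░░░░░░░░░░
░░·○·■■○░░░
░░■●○○◇·░░░
░░○○·◆○●░░░
░░○○○·○○░░░
░░·●○·○■░░░
░░░░░░░░░░░
░░░░░░░░░░░
░░░░░░░░░░░

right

■■■■■■■■■■■
■■■■■■■■■■■
░░░░░░░░░░░
░·○·■■○■░░░
░■●○○◇··░░░
░○○·○◆●●░░░
░○○○·○○●░░░
░·●○·○■■░░░
░░░░░░░░░░░
░░░░░░░░░░░
░░░░░░░░░░░

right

■■■■■■■■■■■
■■■■■■■■■■■
░░░░░░░░░░░
·○·■■○■○░░░
■●○○◇··●░░░
○○·○○◆●·░░░
○○○·○○●■░░░
·●○·○■■○░░░
░░░░░░░░░░░
░░░░░░░░░░░
░░░░░░░░░░░

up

■■■■■■■■■■■
■■■■■■■■■■■
■■■■■■■■■■■
░░░○●○○■░░░
·○·■■○■○░░░
■●○○◇◆·●░░░
○○·○○●●·░░░
○○○·○○●■░░░
·●○·○■■○░░░
░░░░░░░░░░░
░░░░░░░░░░░

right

■■■■■■■■■■■
■■■■■■■■■■■
■■■■■■■■■■■
░░○●○○■■░░░
○·■■○■○·░░░
●○○◇·◆●○░░░
○·○○●●·○░░░
○○·○○●■◇░░░
●○·○■■○░░░░
░░░░░░░░░░░
░░░░░░░░░░░

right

■■■■■■■■■■■
■■■■■■■■■■■
■■■■■■■■■■■
░○●○○■■○░░░
·■■○■○·●░░░
○○◇··◆○·░░░
·○○●●·○○░░░
○·○○●■◇○░░░
○·○■■○░░░░░
░░░░░░░░░░░
░░░░░░░░░░░

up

■■■■■■■■■■■
■■■■■■■■■■■
■■■■■■■■■■■
■■■■■■■■■■■
░○●○○■■○░░░
·■■○■◆·●░░░
○○◇··●○·░░░
·○○●●·○○░░░
○·○○●■◇○░░░
○·○■■○░░░░░
░░░░░░░░░░░

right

■■■■■■■■■■■
■■■■■■■■■■■
■■■■■■■■■■■
■■■■■■■■■■■
○●○○■■○◇░░░
■■○■○◆●●░░░
○◇··●○·○░░░
○○●●·○○○░░░
·○○●■◇○░░░░
·○■■○░░░░░░
░░░░░░░░░░░

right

■■■■■■■■■■■
■■■■■■■■■■■
■■■■■■■■■■■
■■■■■■■■■■■
●○○■■○◇●░░░
■○■○·◆●○░░░
◇··●○·○○░░░
○●●·○○○○░░░
○○●■◇○░░░░░
○■■○░░░░░░░
░░░░░░░░░░░

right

■■■■■■■■■■■
■■■■■■■■■■■
■■■■■■■■■■■
■■■■■■■■■■■
○○■■○◇●·░░░
○■○·●◆○○░░░
··●○·○○■░░░
●●·○○○○○░░░
○●■◇○░░░░░░
■■○░░░░░░░░
░░░░░░░░░░░

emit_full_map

░░░○●○○■■○◇●·
·○·■■○■○·●◆○○
■●○○◇··●○·○○■
○○·○○●●·○○○○○
○○○·○○●■◇○░░░
·●○·○■■○░░░░░

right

■■■■■■■■■■■
■■■■■■■■■■■
■■■■■■■■■■■
■■■■■■■■■■■
○■■○◇●·■░░░
■○·●●◆○·░░░
·●○·○○■○░░░
●·○○○○○○░░░
●■◇○░░░░░░░
■○░░░░░░░░░
░░░░░░░░░░░

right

■■■■■■■■■■■
■■■■■■■■■■■
■■■■■■■■■■■
■■■■■■■■■■■
■■○◇●·■●░░░
○·●●○◆·●░░░
●○·○○■○○░░░
·○○○○○○○░░░
■◇○░░░░░░░░
○░░░░░░░░░░
░░░░░░░░░░░

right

■■■■■■■■■■■
■■■■■■■■■■■
■■■■■■■■■■■
■■■■■■■■■■■
■○◇●·■●○░░░
·●●○○◆●·░░░
○·○○■○○■░░░
○○○○○○○○░░░
◇○░░░░░░░░░
░░░░░░░░░░░
░░░░░░░░░░░

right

■■■■■■■■■■■
■■■■■■■■■■■
■■■■■■■■■■■
■■■■■■■■■■■
○◇●·■●○○░░░
●●○○·◆·○░░░
·○○■○○■○░░░
○○○○○○○○░░░
○░░░░░░░░░░
░░░░░░░░░░░
░░░░░░░░░░░

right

■■■■■■■■■■■
■■■■■■■■■■■
■■■■■■■■■■■
■■■■■■■■■■■
◇●·■●○○○░░░
●○○·●◆○○░░░
○○■○○■○○░░░
○○○○○○○·░░░
░░░░░░░░░░░
░░░░░░░░░░░
░░░░░░░░░░░

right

■■■■■■■■■■■
■■■■■■■■■■■
■■■■■■■■■■■
■■■■■■■■■■■
●·■●○○○○░░░
○○·●·◆○○░░░
○■○○■○○◇░░░
○○○○○○·◇░░░
░░░░░░░░░░░
░░░░░░░░░░░
░░░░░░░░░░░

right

■■■■■■■■■■■
■■■■■■■■■■■
■■■■■■■■■■■
■■■■■■■■■■■
·■●○○○○·░░■
○·●·○◆○·░░■
■○○■○○◇◇░░■
○○○○○·◇○░░■
░░░░░░░░░░■
░░░░░░░░░░■
░░░░░░░░░░■

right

■■■■■■■■■■■
■■■■■■■■■■■
■■■■■■■■■■■
■■■■■■■■■■■
■●○○○○·●░■■
·●·○○◆·●░■■
○○■○○◇◇■░■■
○○○○·◇○■░■■
░░░░░░░░░■■
░░░░░░░░░■■
░░░░░░░░░■■

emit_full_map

░░░○●○○■■○◇●·■●○○○○·●
·○·■■○■○·●●○○·●·○○◆·●
■●○○◇··●○·○○■○○■○○◇◇■
○○·○○●●·○○○○○○○○○·◇○■
○○○·○○●■◇○░░░░░░░░░░░
·●○·○■■○░░░░░░░░░░░░░

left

■■■■■■■■■■■
■■■■■■■■■■■
■■■■■■■■■■■
■■■■■■■■■■■
·■●○○○○·●░■
○·●·○◆○·●░■
■○○■○○◇◇■░■
○○○○○·◇○■░■
░░░░░░░░░░■
░░░░░░░░░░■
░░░░░░░░░░■

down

■■■■■■■■■■■
■■■■■■■■■■■
■■■■■■■■■■■
·■●○○○○·●░■
○·●·○○○·●░■
■○○■○◆◇◇■░■
○○○○○·◇○■░■
░░░·●○●○░░■
░░░░░░░░░░■
░░░░░░░░░░■
░░░░░░░░░░■

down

■■■■■■■■■■■
■■■■■■■■■■■
·■●○○○○·●░■
○·●·○○○·●░■
■○○■○○◇◇■░■
○○○○○◆◇○■░■
░░░·●○●○░░■
░░░○○■○●░░■
░░░░░░░░░░■
░░░░░░░░░░■
░░░░░░░░░░■

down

■■■■■■■■■■■
·■●○○○○·●░■
○·●·○○○·●░■
■○○■○○◇◇■░■
○○○○○·◇○■░■
░░░·●◆●○░░■
░░░○○■○●░░■
░░░○●○○○░░■
░░░░░░░░░░■
░░░░░░░░░░■
░░░░░░░░░░■

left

■■■■■■■■■■■
●·■●○○○○·●░
○○·●·○○○·●░
○■○○■○○◇◇■░
○○○○○○·◇○■░
░░░○·◆○●○░░
░░░·○○■○●░░
░░░○○●○○○░░
░░░░░░░░░░░
░░░░░░░░░░░
░░░░░░░░░░░

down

●·■●○○○○·●░
○○·●·○○○·●░
○■○○■○○◇◇■░
○○○○○○·◇○■░
░░░○·●○●○░░
░░░·○◆■○●░░
░░░○○●○○○░░
░░░●◇···░░░
░░░░░░░░░░░
░░░░░░░░░░░
░░░░░░░░░░░

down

○○·●·○○○·●░
○■○○■○○◇◇■░
○○○○○○·◇○■░
░░░○·●○●○░░
░░░·○○■○●░░
░░░○○◆○○○░░
░░░●◇···░░░
░░░◇○○·◇░░░
░░░░░░░░░░░
░░░░░░░░░░░
░░░░░░░░░░░

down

○■○○■○○◇◇■░
○○○○○○·◇○■░
░░░○·●○●○░░
░░░·○○■○●░░
░░░○○●○○○░░
░░░●◇◆··░░░
░░░◇○○·◇░░░
░░░■·○·○░░░
░░░░░░░░░░░
░░░░░░░░░░░
░░░░░░░░░░░

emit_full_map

░░░○●○○■■○◇●·■●○○○○·●
·○·■■○■○·●●○○·●·○○○·●
■●○○◇··●○·○○■○○■○○◇◇■
○○·○○●●·○○○○○○○○○·◇○■
○○○·○○●■◇○░░░░○·●○●○░
·●○·○■■○░░░░░░·○○■○●░
░░░░░░░░░░░░░░○○●○○○░
░░░░░░░░░░░░░░●◇◆··░░
░░░░░░░░░░░░░░◇○○·◇░░
░░░░░░░░░░░░░░■·○·○░░

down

○○○○○○·◇○■░
░░░○·●○●○░░
░░░·○○■○●░░
░░░○○●○○○░░
░░░●◇···░░░
░░░◇○◆·◇░░░
░░░■·○·○░░░
░░░·○●●●░░░
░░░░░░░░░░░
░░░░░░░░░░░
░░░░░░░░░░░

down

░░░○·●○●○░░
░░░·○○■○●░░
░░░○○●○○○░░
░░░●◇···░░░
░░░◇○○·◇░░░
░░░■·◆·○░░░
░░░·○●●●░░░
░░░·○·○◇░░░
░░░░░░░░░░░
░░░░░░░░░░░
░░░░░░░░░░░

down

░░░·○○■○●░░
░░░○○●○○○░░
░░░●◇···░░░
░░░◇○○·◇░░░
░░░■·○·○░░░
░░░·○◆●●░░░
░░░·○·○◇░░░
░░░○○●●·░░░
░░░░░░░░░░░
░░░░░░░░░░░
░░░░░░░░░░░

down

░░░○○●○○○░░
░░░●◇···░░░
░░░◇○○·◇░░░
░░░■·○·○░░░
░░░·○●●●░░░
░░░·○◆○◇░░░
░░░○○●●·░░░
░░░○◇■◇●░░░
░░░░░░░░░░░
░░░░░░░░░░░
░░░░░░░░░░░

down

░░░●◇···░░░
░░░◇○○·◇░░░
░░░■·○·○░░░
░░░·○●●●░░░
░░░·○·○◇░░░
░░░○○◆●·░░░
░░░○◇■◇●░░░
░░░○○○··░░░
░░░░░░░░░░░
░░░░░░░░░░░
░░░░░░░░░░░

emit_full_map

░░░○●○○■■○◇●·■●○○○○·●
·○·■■○■○·●●○○·●·○○○·●
■●○○◇··●○·○○■○○■○○◇◇■
○○·○○●●·○○○○○○○○○·◇○■
○○○·○○●■◇○░░░░○·●○●○░
·●○·○■■○░░░░░░·○○■○●░
░░░░░░░░░░░░░░○○●○○○░
░░░░░░░░░░░░░░●◇···░░
░░░░░░░░░░░░░░◇○○·◇░░
░░░░░░░░░░░░░░■·○·○░░
░░░░░░░░░░░░░░·○●●●░░
░░░░░░░░░░░░░░·○·○◇░░
░░░░░░░░░░░░░░○○◆●·░░
░░░░░░░░░░░░░░○◇■◇●░░
░░░░░░░░░░░░░░○○○··░░


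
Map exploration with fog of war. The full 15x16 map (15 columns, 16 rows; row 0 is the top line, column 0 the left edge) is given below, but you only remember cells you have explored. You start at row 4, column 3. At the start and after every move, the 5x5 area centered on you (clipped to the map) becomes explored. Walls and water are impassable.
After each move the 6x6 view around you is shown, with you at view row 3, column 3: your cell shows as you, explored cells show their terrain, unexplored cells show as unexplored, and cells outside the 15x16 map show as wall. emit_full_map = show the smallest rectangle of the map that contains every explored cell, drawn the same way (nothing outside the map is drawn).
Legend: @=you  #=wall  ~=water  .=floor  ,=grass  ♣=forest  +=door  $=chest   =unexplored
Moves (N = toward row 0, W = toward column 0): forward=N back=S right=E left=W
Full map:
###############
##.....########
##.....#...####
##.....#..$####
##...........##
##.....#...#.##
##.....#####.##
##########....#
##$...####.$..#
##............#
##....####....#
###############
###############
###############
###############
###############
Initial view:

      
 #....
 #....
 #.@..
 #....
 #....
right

      
#.....
#.....
#..@..
#.....
#.....

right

      
.....#
.....#
...@..
.....#
.....#

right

      
....#.
....#.
...@..
....#.
....##

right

      
...#..
...#..
...@..
...#..
...###

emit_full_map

#.....#..
#.....#..
#.....@..
#.....#..
#.....###

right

      
..#...
..#..$
...@..
..#...
..####

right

      
.#...#
.#..$#
...@..
.#...#
.#####

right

      
#...##
#..$##
...@..
#...#.
#####.

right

      
...###
..$###
...@.#
...#.#
####.#

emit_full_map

#.....#...###
#.....#..$###
#.........@.#
#.....#...#.#
#.....#####.#


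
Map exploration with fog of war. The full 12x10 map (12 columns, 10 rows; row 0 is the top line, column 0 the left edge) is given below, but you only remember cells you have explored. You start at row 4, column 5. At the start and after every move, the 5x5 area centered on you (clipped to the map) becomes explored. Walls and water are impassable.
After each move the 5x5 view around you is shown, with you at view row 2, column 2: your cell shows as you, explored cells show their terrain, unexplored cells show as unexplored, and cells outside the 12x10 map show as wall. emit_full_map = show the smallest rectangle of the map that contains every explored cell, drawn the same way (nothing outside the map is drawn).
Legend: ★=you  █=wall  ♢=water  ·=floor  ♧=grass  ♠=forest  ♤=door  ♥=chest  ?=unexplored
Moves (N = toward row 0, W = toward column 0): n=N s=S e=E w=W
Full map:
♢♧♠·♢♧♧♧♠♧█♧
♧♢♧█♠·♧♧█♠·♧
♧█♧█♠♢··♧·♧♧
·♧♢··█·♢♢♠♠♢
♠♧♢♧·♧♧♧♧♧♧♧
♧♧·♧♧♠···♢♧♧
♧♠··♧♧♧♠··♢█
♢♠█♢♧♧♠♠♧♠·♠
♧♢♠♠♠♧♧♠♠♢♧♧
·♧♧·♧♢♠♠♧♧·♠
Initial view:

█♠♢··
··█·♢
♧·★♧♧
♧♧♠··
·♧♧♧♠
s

··█·♢
♧·♧♧♧
♧♧★··
·♧♧♧♠
♢♧♧♠♠

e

·█·♢♢
·♧♧♧♧
♧♠★··
♧♧♧♠·
♧♧♠♠♧

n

♠♢··♧
·█·♢♢
·♧★♧♧
♧♠···
♧♧♧♠·

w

█♠♢··
··█·♢
♧·★♧♧
♧♧♠··
·♧♧♧♠

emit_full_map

█♠♢··♧
··█·♢♢
♧·★♧♧♧
♧♧♠···
·♧♧♧♠·
♢♧♧♠♠♧

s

··█·♢
♧·♧♧♧
♧♧★··
·♧♧♧♠
♢♧♧♠♠

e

·█·♢♢
·♧♧♧♧
♧♠★··
♧♧♧♠·
♧♧♠♠♧

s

·♧♧♧♧
♧♠···
♧♧★♠·
♧♧♠♠♧
♠♧♧♠♠

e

♧♧♧♧♧
♠···♢
♧♧★··
♧♠♠♧♠
♧♧♠♠♢

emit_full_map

█♠♢··♧?
··█·♢♢?
♧·♧♧♧♧♧
♧♧♠···♢
·♧♧♧★··
♢♧♧♠♠♧♠
?♠♧♧♠♠♢


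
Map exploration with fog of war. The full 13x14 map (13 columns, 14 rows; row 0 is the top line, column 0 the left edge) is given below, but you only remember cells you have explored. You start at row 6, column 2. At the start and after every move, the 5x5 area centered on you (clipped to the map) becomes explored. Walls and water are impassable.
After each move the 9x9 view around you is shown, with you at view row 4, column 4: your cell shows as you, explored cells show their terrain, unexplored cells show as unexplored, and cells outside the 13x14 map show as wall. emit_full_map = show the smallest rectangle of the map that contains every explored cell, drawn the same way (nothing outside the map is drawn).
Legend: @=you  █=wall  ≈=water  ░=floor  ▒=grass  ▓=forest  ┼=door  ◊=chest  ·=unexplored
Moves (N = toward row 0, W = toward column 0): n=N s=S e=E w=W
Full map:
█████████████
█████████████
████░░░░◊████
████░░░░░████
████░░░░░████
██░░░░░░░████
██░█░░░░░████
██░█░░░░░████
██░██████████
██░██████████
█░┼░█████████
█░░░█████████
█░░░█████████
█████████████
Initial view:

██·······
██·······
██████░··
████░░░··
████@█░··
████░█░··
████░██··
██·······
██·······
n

██·······
██·······
██████░··
██████░··
████@░░··
████░█░··
████░█░··
████░██··
██·······

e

█········
█········
█████░░··
█████░░··
███░@░░··
███░█░░··
███░█░░··
███░██···
█········

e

·········
·········
████░░░··
████░░░··
██░░@░░··
██░█░░░··
██░█░░░··
██░██····
·········

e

·········
·········
███░░░░··
███░░░░··
█░░░@░░··
█░█░░░░··
█░█░░░░··
█░██·····
·········

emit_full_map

████░░░░
████░░░░
██░░░@░░
██░█░░░░
██░█░░░░
██░██···

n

·········
·········
··█░░░░··
███░░░░··
███░@░░··
█░░░░░░··
█░█░░░░··
█░█░░░░··
█░██·····

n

█████████
·········
··█████··
··█░░░░··
███░@░░··
███░░░░··
█░░░░░░··
█░█░░░░··
█░█░░░░··

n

█████████
█████████
··█████··
··█████··
··█░@░░··
███░░░░··
███░░░░··
█░░░░░░··
█░█░░░░··

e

█████████
█████████
·██████··
·██████··
·█░░@░◊··
██░░░░░··
██░░░░░··
░░░░░░···
░█░░░░···

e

█████████
█████████
███████··
███████··
█░░░@◊█··
█░░░░░█··
█░░░░░█··
░░░░░····
█░░░░····

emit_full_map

···███████
···███████
···█░░░@◊█
████░░░░░█
████░░░░░█
██░░░░░░··
██░█░░░░··
██░█░░░░··
██░██·····

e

█████████
█████████
███████··
███████··
░░░░@██··
░░░░░██··
░░░░░██··
░░░░·····
░░░░·····

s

█████████
███████··
███████··
░░░░◊██··
░░░░@██··
░░░░░██··
░░░░░██··
░░░░·····
░░░░·····

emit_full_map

···████████
···████████
···█░░░░◊██
████░░░░@██
████░░░░░██
██░░░░░░░██
██░█░░░░···
██░█░░░░···
██░██······


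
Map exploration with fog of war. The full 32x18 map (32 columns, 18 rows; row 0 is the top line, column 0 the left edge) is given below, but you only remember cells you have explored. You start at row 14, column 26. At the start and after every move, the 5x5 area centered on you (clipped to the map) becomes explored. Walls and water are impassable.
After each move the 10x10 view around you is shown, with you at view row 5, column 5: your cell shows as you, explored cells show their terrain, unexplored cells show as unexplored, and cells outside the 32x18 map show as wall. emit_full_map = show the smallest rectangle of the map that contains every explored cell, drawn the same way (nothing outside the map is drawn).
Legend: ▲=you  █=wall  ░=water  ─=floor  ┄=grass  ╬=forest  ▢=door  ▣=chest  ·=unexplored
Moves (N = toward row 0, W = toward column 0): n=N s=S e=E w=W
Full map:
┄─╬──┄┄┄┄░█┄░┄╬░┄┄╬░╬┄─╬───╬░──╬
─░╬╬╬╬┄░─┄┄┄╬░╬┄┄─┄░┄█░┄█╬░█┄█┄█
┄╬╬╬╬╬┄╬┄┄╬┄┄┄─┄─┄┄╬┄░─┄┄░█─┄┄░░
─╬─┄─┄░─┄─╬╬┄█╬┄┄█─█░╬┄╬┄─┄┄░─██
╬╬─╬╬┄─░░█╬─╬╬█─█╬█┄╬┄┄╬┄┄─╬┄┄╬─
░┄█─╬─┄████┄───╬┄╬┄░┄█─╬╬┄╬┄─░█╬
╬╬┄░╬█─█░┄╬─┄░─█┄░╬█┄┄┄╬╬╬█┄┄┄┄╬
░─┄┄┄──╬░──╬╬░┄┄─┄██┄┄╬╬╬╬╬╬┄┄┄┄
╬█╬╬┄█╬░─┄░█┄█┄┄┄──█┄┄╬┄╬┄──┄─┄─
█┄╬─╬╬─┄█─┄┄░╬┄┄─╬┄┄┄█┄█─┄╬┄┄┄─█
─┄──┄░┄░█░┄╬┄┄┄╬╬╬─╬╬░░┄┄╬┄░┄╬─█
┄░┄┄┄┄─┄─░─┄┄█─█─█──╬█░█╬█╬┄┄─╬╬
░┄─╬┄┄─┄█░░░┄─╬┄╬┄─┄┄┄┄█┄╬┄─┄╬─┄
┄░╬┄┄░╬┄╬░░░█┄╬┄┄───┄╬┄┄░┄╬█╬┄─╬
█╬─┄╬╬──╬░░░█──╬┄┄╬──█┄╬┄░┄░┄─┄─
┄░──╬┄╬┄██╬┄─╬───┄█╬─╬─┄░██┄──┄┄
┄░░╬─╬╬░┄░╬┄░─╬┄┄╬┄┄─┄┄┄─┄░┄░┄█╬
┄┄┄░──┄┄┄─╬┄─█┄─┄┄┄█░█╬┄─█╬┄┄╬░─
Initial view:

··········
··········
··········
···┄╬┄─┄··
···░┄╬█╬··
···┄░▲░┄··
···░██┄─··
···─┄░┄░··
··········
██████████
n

··········
··········
··········
···╬█╬┄┄··
···┄╬┄─┄··
···░┄▲█╬··
···┄░┄░┄··
···░██┄─··
···─┄░┄░··
··········

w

··········
··········
··········
···█╬█╬┄┄·
···█┄╬┄─┄·
···┄░▲╬█╬·
···╬┄░┄░┄·
···┄░██┄─·
····─┄░┄░·
··········

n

··········
··········
··········
···┄┄╬┄░··
···█╬█╬┄┄·
···█┄▲┄─┄·
···┄░┄╬█╬·
···╬┄░┄░┄·
···┄░██┄─·
····─┄░┄░·

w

··········
··········
··········
···░┄┄╬┄░·
···░█╬█╬┄┄
···┄█▲╬┄─┄
···┄┄░┄╬█╬
···┄╬┄░┄░┄
····┄░██┄─
·····─┄░┄░

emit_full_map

░┄┄╬┄░·
░█╬█╬┄┄
┄█▲╬┄─┄
┄┄░┄╬█╬
┄╬┄░┄░┄
·┄░██┄─
··─┄░┄░

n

··········
··········
··········
···┄█─┄╬··
···░┄┄╬┄░·
···░█▲█╬┄┄
···┄█┄╬┄─┄
···┄┄░┄╬█╬
···┄╬┄░┄░┄
····┄░██┄─

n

··········
··········
··········
···╬┄╬┄─··
···┄█─┄╬··
···░┄▲╬┄░·
···░█╬█╬┄┄
···┄█┄╬┄─┄
···┄┄░┄╬█╬
···┄╬┄░┄░┄

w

··········
··········
··········
···┄╬┄╬┄─·
···█┄█─┄╬·
···░░▲┄╬┄░
···█░█╬█╬┄
···┄┄█┄╬┄─
····┄┄░┄╬█
····┄╬┄░┄░

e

··········
··········
··········
··┄╬┄╬┄─··
··█┄█─┄╬··
··░░┄▲╬┄░·
··█░█╬█╬┄┄
··┄┄█┄╬┄─┄
···┄┄░┄╬█╬
···┄╬┄░┄░┄

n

··········
··········
··········
···╬╬╬╬╬··
··┄╬┄╬┄─··
··█┄█▲┄╬··
··░░┄┄╬┄░·
··█░█╬█╬┄┄
··┄┄█┄╬┄─┄
···┄┄░┄╬█╬

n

··········
··········
··········
···┄╬╬╬█··
···╬╬╬╬╬··
··┄╬┄▲┄─··
··█┄█─┄╬··
··░░┄┄╬┄░·
··█░█╬█╬┄┄
··┄┄█┄╬┄─┄

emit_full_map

·┄╬╬╬█··
·╬╬╬╬╬··
┄╬┄▲┄─··
█┄█─┄╬··
░░┄┄╬┄░·
█░█╬█╬┄┄
┄┄█┄╬┄─┄
·┄┄░┄╬█╬
·┄╬┄░┄░┄
··┄░██┄─
···─┄░┄░

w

··········
··········
··········
···┄┄╬╬╬█·
···┄╬╬╬╬╬·
···┄╬▲╬┄─·
···█┄█─┄╬·
···░░┄┄╬┄░
···█░█╬█╬┄
···┄┄█┄╬┄─

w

··········
··········
··········
···┄┄┄╬╬╬█
···┄┄╬╬╬╬╬
···┄┄▲┄╬┄─
···┄█┄█─┄╬
···╬░░┄┄╬┄
····█░█╬█╬
····┄┄█┄╬┄

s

··········
··········
···┄┄┄╬╬╬█
···┄┄╬╬╬╬╬
···┄┄╬┄╬┄─
···┄█▲█─┄╬
···╬░░┄┄╬┄
···╬█░█╬█╬
····┄┄█┄╬┄
·····┄┄░┄╬

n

··········
··········
··········
···┄┄┄╬╬╬█
···┄┄╬╬╬╬╬
···┄┄▲┄╬┄─
···┄█┄█─┄╬
···╬░░┄┄╬┄
···╬█░█╬█╬
····┄┄█┄╬┄

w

··········
··········
··········
···█┄┄┄╬╬╬
···█┄┄╬╬╬╬
···█┄▲╬┄╬┄
···┄┄█┄█─┄
···╬╬░░┄┄╬
····╬█░█╬█
·····┄┄█┄╬

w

··········
··········
··········
···╬█┄┄┄╬╬
···██┄┄╬╬╬
···─█▲┄╬┄╬
···┄┄┄█┄█─
···─╬╬░░┄┄
·····╬█░█╬
······┄┄█┄

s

··········
··········
···╬█┄┄┄╬╬
···██┄┄╬╬╬
···─█┄┄╬┄╬
···┄┄▲█┄█─
···─╬╬░░┄┄
···──╬█░█╬
······┄┄█┄
·······┄┄░

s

··········
···╬█┄┄┄╬╬
···██┄┄╬╬╬
···─█┄┄╬┄╬
···┄┄┄█┄█─
···─╬▲░░┄┄
···──╬█░█╬
···─┄┄┄┄█┄
·······┄┄░
·······┄╬┄

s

···╬█┄┄┄╬╬
···██┄┄╬╬╬
···─█┄┄╬┄╬
···┄┄┄█┄█─
···─╬╬░░┄┄
···──▲█░█╬
···─┄┄┄┄█┄
···──┄╬┄┄░
·······┄╬┄
········┄░

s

···██┄┄╬╬╬
···─█┄┄╬┄╬
···┄┄┄█┄█─
···─╬╬░░┄┄
···──╬█░█╬
···─┄▲┄┄█┄
···──┄╬┄┄░
···╬──█┄╬┄
········┄░
·········─

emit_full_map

╬█┄┄┄╬╬╬█··
██┄┄╬╬╬╬╬··
─█┄┄╬┄╬┄─··
┄┄┄█┄█─┄╬··
─╬╬░░┄┄╬┄░·
──╬█░█╬█╬┄┄
─┄▲┄┄█┄╬┄─┄
──┄╬┄┄░┄╬█╬
╬──█┄╬┄░┄░┄
·····┄░██┄─
······─┄░┄░

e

··██┄┄╬╬╬╬
··─█┄┄╬┄╬┄
··┄┄┄█┄█─┄
··─╬╬░░┄┄╬
··──╬█░█╬█
··─┄┄▲┄█┄╬
··──┄╬┄┄░┄
··╬──█┄╬┄░
·······┄░█
········─┄

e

·██┄┄╬╬╬╬╬
·─█┄┄╬┄╬┄─
·┄┄┄█┄█─┄╬
·─╬╬░░┄┄╬┄
·──╬█░█╬█╬
·─┄┄┄▲█┄╬┄
·──┄╬┄┄░┄╬
·╬──█┄╬┄░┄
······┄░██
·······─┄░

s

·─█┄┄╬┄╬┄─
·┄┄┄█┄█─┄╬
·─╬╬░░┄┄╬┄
·──╬█░█╬█╬
·─┄┄┄┄█┄╬┄
·──┄╬▲┄░┄╬
·╬──█┄╬┄░┄
···─╬─┄░██
·······─┄░
··········

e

─█┄┄╬┄╬┄─·
┄┄┄█┄█─┄╬·
─╬╬░░┄┄╬┄░
──╬█░█╬█╬┄
─┄┄┄┄█┄╬┄─
──┄╬┄▲░┄╬█
╬──█┄╬┄░┄░
··─╬─┄░██┄
······─┄░┄
··········

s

┄┄┄█┄█─┄╬·
─╬╬░░┄┄╬┄░
──╬█░█╬█╬┄
─┄┄┄┄█┄╬┄─
──┄╬┄┄░┄╬█
╬──█┄▲┄░┄░
··─╬─┄░██┄
···┄┄┄─┄░┄
··········
██████████

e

┄┄█┄█─┄╬··
╬╬░░┄┄╬┄░·
─╬█░█╬█╬┄┄
┄┄┄┄█┄╬┄─┄
─┄╬┄┄░┄╬█╬
──█┄╬▲░┄░┄
·─╬─┄░██┄─
··┄┄┄─┄░┄░
··········
██████████

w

┄┄┄█┄█─┄╬·
─╬╬░░┄┄╬┄░
──╬█░█╬█╬┄
─┄┄┄┄█┄╬┄─
──┄╬┄┄░┄╬█
╬──█┄▲┄░┄░
··─╬─┄░██┄
···┄┄┄─┄░┄
··········
██████████

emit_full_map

╬█┄┄┄╬╬╬█··
██┄┄╬╬╬╬╬··
─█┄┄╬┄╬┄─··
┄┄┄█┄█─┄╬··
─╬╬░░┄┄╬┄░·
──╬█░█╬█╬┄┄
─┄┄┄┄█┄╬┄─┄
──┄╬┄┄░┄╬█╬
╬──█┄▲┄░┄░┄
··─╬─┄░██┄─
···┄┄┄─┄░┄░

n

─█┄┄╬┄╬┄─·
┄┄┄█┄█─┄╬·
─╬╬░░┄┄╬┄░
──╬█░█╬█╬┄
─┄┄┄┄█┄╬┄─
──┄╬┄▲░┄╬█
╬──█┄╬┄░┄░
··─╬─┄░██┄
···┄┄┄─┄░┄
··········

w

·─█┄┄╬┄╬┄─
·┄┄┄█┄█─┄╬
·─╬╬░░┄┄╬┄
·──╬█░█╬█╬
·─┄┄┄┄█┄╬┄
·──┄╬▲┄░┄╬
·╬──█┄╬┄░┄
···─╬─┄░██
····┄┄┄─┄░
··········

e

─█┄┄╬┄╬┄─·
┄┄┄█┄█─┄╬·
─╬╬░░┄┄╬┄░
──╬█░█╬█╬┄
─┄┄┄┄█┄╬┄─
──┄╬┄▲░┄╬█
╬──█┄╬┄░┄░
··─╬─┄░██┄
···┄┄┄─┄░┄
··········
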